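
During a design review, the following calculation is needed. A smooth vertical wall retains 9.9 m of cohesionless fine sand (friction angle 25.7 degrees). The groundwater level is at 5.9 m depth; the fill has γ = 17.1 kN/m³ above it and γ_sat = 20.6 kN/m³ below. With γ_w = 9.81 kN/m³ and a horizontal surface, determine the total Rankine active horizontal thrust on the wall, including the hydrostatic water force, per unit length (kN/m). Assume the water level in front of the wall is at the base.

390 kN/m

K_a = tan²(45° − φ/2) = 0.3950.
γ' = 20.6 − 9.81 = 10.79 kN/m³. Depth below WT = 4.0 m.
σ'_h at WT = K_a γ d_w = 39.85 kPa; at base = 39.85 + K_a γ' × 4.0 = 56.90 kPa.
P₁ (0–5.9 m) = ½×39.85×5.9 = 117.6. P₂ (5.9–9.9 m) = ½(39.85+56.90)×4.0 = 193.5.
P_w = ½ γ_w h₂² = 0.5×9.81×4.0² = 78.48. Total = 117.6+193.5+78.48 = 389.6 kN/m.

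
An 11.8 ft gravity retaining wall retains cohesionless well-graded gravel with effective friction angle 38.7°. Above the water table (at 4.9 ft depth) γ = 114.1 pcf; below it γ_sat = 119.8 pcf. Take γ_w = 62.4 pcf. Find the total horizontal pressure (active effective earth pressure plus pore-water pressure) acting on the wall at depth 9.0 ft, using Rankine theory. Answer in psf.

K_a = (1 − sin φ)/(1 + sin φ) = 0.2306.
γ' = 119.8 − 62.4 = 57.40 pcf.
Effective vertical stress at 9.0 ft: σ'_v = 114.1×4.9 + 57.40×4.10 = 794.4 psf.
σ'_h = K_a σ'_v = 0.2306 × 794.4 = 183.2 psf; u = γ_w × 4.10 = 255.8 psf.
Total σ_h = 183.2 + 255.8 = 439.0 psf.

439 psf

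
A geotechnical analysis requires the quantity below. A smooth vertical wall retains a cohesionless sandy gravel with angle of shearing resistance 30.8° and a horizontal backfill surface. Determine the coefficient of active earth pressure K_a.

K_a = (1 − sin φ)/(1 + sin φ) = (1 − sin 30.8°)/(1 + sin 30.8°) = 0.3227.

0.323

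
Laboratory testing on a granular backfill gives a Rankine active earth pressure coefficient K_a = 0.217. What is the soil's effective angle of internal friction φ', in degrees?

K_a = tan²(45° − φ/2) ⇒ 45° − φ/2 = arctan(√0.217) = 24.98°.
φ = 2(45° − 24.98°) = 40.04°.

40.0°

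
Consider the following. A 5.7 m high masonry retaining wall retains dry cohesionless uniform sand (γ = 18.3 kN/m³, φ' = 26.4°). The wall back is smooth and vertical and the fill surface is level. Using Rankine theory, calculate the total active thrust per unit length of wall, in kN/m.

114 kN/m

K_a = tan²(45° − φ/2) = 0.3844.
P_a = ½ K_a γ H² = 0.5 × 0.3844 × 18.3 × 5.7² = 114.3 kN/m.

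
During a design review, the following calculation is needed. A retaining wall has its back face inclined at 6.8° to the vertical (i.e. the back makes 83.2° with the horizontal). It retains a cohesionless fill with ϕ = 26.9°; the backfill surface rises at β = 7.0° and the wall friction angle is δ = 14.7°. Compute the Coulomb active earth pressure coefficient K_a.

K_a = sin²(α+φ) / [sin²α · sin(α−δ) · (1 + √{sin(φ+δ)sin(φ−β) / (sin(α−δ)sin(α+β))})²].
With α = 83.2°, φ = 26.9°, δ = 14.7°, β = 7.0°: K_a = 0.4314.

0.431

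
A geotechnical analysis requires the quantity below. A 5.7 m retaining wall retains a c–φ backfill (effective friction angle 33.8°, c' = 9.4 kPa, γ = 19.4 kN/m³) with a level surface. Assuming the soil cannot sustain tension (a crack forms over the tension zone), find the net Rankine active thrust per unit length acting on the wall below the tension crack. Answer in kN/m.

41.7 kN/m

K_a = 0.2851; √K_a = 0.5340.
Tension-crack depth z_c = 2c/(γ√K_a) = 2×9.4/(19.4×0.5340) = 1.815 m.
σ_a at base = K_a γ H − 2c√K_a = 0.2851×19.4×5.7 − 2×9.4×0.5340 = 21.49 kPa.
P_a = ½ × 21.49 × (H − z_c) = 0.5×21.49×3.885 = 41.74 kN/m.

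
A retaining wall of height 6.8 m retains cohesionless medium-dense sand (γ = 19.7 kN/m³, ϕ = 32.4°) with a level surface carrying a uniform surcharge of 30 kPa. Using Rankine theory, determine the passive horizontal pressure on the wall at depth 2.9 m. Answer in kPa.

288 kPa

K_p = (1 + sin φ)/(1 − sin φ) = 3.309.
σ_v = γz + q = 19.7 × 2.9 + 30 = 87.13 kPa.
σ_h = K_p σ_v = 3.309 × 87.13 = 288.3 kPa.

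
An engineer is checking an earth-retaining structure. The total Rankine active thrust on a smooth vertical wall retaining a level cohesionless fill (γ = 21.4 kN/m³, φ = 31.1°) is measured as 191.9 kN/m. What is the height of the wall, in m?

K_a = 0.3188. P_a = ½ K_a γ H² ⇒ H = √(2P_a/(K_a γ)).
H = √(2×191.9/(0.3188×21.4)) = 7.500 m.

7.50 m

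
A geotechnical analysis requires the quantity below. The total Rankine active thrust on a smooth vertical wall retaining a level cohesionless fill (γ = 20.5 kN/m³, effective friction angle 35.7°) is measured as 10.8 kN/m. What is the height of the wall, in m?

2.00 m

K_a = 0.2630. P_a = ½ K_a γ H² ⇒ H = √(2P_a/(K_a γ)).
H = √(2×10.8/(0.2630×20.5)) = 2.002 m.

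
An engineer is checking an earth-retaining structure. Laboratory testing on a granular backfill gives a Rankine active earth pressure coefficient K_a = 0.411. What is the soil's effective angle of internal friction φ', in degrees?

K_a = tan²(45° − φ/2) ⇒ 45° − φ/2 = arctan(√0.411) = 32.66°.
φ = 2(45° − 32.66°) = 24.67°.

24.7°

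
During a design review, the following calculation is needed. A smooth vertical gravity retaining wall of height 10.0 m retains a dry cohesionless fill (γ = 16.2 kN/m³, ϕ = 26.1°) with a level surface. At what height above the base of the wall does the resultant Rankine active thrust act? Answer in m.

3.33 m

K_a = 0.3889.
The pressure distribution is triangular, so the resultant acts at H/3 above the base = 10.0/3 = 3.333 m.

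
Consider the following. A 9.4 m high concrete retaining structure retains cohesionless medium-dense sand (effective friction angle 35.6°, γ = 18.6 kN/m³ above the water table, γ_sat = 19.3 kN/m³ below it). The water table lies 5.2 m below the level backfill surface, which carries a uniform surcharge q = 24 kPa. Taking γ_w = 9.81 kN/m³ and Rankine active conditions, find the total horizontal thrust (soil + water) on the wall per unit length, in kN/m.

342 kN/m

K_a = tan²(45° − φ/2) = 0.2641.
γ' = 19.3 − 9.81 = 9.490 kN/m³. h₂ = H − d_w = 4.2 m.
σ'_h: at surface K_a·q = 6.339; at WT K_a(q+γd_w) = 31.89; at base K_a(q+γd_w+γ'h₂) = 42.41 kPa.
P₁ = ½(6.339+31.89)×5.2 = 99.38; P₂ = ½(31.89+42.41)×4.2 = 156.0; P_w = ½γ_w h₂² = 86.52.
Total = 99.38+156.0+86.52 = 341.9 kN/m.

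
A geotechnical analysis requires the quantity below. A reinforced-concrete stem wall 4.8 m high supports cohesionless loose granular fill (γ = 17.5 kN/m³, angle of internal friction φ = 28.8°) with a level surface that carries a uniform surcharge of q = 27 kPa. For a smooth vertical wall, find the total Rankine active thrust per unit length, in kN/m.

K_a = tan²(45° − φ/2) = 0.3498.
Soil triangle: ½ K_a γ H² = 0.5×0.3498×17.5×4.8² = 70.51 kN/m.
Surcharge rectangle: K_a q H = 0.3498×27×4.8 = 45.33 kN/m.
Total = 70.51 + 45.33 = 115.8 kN/m.

116 kN/m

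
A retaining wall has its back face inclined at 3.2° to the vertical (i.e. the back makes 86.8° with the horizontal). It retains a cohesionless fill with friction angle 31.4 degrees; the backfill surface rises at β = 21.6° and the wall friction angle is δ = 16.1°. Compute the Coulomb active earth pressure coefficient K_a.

K_a = sin²(α+φ) / [sin²α · sin(α−δ) · (1 + √{sin(φ+δ)sin(φ−β) / (sin(α−δ)sin(α+β))})²].
With α = 86.8°, φ = 31.4°, δ = 16.1°, β = 21.6°: K_a = 0.4371.

0.437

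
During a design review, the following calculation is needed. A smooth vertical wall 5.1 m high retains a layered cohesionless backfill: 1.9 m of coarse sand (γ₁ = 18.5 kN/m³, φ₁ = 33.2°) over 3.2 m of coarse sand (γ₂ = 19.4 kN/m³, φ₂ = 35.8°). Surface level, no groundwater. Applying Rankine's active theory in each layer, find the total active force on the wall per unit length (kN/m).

65.2 kN/m

K_a1 = tan²(45°−33.2°/2) = 0.2924; K_a2 = tan²(45°−35.8°/2) = 0.2619.
Layer 1: σ at base = K_a1 γ₁ h₁ = 10.28 kPa; P₁ = ½×10.28×1.9 = 9.762.
Layer 2: σ_v at top = γ₁h₁ = 35.15; σ_h top = K_a2×35.15 = 9.204; σ_h base = K_a2×(35.15+19.4×3.2) = 25.46.
P₂ = ½(9.204+25.46)×3.2 = 55.46. Total P_a = 9.762+55.46 = 65.23 kN/m.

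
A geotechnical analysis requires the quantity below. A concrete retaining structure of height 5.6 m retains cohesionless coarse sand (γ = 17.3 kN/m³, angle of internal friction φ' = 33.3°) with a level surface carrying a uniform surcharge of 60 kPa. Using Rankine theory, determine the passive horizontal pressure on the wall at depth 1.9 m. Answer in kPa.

K_p = (1 + sin φ)/(1 − sin φ) = 3.435.
σ_v = γz + q = 17.3 × 1.9 + 60 = 92.87 kPa.
σ_h = K_p σ_v = 3.435 × 92.87 = 319.0 kPa.

319 kPa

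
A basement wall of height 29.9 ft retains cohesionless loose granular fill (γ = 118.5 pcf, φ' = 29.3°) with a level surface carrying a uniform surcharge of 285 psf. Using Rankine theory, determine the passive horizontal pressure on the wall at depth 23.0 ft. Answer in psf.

K_p = (1 + sin φ)/(1 − sin φ) = 2.917.
σ_v = γz + q = 118.5 × 23.0 + 285 = 3010 psf.
σ_h = K_p σ_v = 2.917 × 3010 = 8781 psf.

8780 psf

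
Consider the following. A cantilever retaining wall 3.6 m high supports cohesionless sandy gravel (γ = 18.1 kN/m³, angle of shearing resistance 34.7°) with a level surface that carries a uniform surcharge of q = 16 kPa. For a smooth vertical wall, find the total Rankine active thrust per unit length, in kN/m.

K_a = tan²(45° − φ/2) = 0.2745.
Soil triangle: ½ K_a γ H² = 0.5×0.2745×18.1×3.6² = 32.19 kN/m.
Surcharge rectangle: K_a q H = 0.2745×16×3.6 = 15.81 kN/m.
Total = 32.19 + 15.81 = 48.00 kN/m.

48.0 kN/m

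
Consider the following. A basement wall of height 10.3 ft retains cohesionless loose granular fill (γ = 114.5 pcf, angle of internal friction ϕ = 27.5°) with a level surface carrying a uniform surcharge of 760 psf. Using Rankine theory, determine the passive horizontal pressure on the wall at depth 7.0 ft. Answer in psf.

K_p = (1 + sin φ)/(1 − sin φ) = 2.716.
σ_v = γz + q = 114.5 × 7.0 + 760 = 1562 psf.
σ_h = K_p σ_v = 2.716 × 1562 = 4241 psf.

4240 psf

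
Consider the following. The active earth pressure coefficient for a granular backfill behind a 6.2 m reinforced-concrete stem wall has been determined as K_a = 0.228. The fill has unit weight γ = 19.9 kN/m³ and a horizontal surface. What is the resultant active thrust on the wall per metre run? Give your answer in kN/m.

P = ½ K_a γ H² = 0.5 × 0.228 × 19.9 × 6.2² = 87.20 kN/m.

87.2 kN/m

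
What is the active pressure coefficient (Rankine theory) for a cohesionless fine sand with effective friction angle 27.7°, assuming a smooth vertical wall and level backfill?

0.365

K_a = tan²(45° − φ/2) = tan²(31.15°) = 0.3653.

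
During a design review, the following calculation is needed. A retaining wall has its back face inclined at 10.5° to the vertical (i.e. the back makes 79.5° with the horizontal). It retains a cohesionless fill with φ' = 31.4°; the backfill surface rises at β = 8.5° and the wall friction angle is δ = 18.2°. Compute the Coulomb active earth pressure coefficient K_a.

K_a = sin²(α+φ) / [sin²α · sin(α−δ) · (1 + √{sin(φ+δ)sin(φ−β) / (sin(α−δ)sin(α+β))})²].
With α = 79.5°, φ = 31.4°, δ = 18.2°, β = 8.5°: K_a = 0.4115.

0.412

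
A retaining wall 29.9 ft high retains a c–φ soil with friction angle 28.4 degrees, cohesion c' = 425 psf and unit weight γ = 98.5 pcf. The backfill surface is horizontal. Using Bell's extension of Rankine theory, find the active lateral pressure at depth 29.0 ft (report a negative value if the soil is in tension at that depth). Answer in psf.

508 psf

K_a = (1 − sin φ)/(1 + sin φ) = 0.3554.
σ_a = K_a γ z − 2c√K_a = 0.3554×98.5×29.0 − 2×425×0.5961 = 508.4 psf.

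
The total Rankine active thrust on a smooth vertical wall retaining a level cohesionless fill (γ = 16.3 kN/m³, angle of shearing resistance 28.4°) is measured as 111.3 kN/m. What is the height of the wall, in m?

6.20 m

K_a = 0.3554. P_a = ½ K_a γ H² ⇒ H = √(2P_a/(K_a γ)).
H = √(2×111.3/(0.3554×16.3)) = 6.199 m.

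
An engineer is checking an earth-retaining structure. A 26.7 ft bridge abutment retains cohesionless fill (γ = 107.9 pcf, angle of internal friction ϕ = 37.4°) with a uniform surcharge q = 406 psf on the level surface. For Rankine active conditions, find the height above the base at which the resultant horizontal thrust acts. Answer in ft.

K_a = 0.2443.
Triangular part P₁ = ½K_aγH² = 9394 at H/3 = 8.900 ft; rectangular part P₂ = K_a q H = 2648 at H/2 = 13.35 ft.
ȳ = (P₁·8.900 + P₂·13.35)/(P₁+P₂) = 9.878 ft.

9.88 ft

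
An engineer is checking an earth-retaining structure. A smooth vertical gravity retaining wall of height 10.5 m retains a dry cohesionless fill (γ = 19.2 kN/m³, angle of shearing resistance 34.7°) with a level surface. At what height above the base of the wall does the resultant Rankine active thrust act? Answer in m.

3.50 m

K_a = 0.2745.
The pressure distribution is triangular, so the resultant acts at H/3 above the base = 10.5/3 = 3.500 m.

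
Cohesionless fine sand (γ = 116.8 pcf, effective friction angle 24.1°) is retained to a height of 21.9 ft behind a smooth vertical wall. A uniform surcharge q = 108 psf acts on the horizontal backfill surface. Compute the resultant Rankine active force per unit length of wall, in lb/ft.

K_a = tan²(45° − φ/2) = 0.4201.
Soil triangle: ½ K_a γ H² = 0.5×0.4201×116.8×21.9² = 11770 lb/ft.
Surcharge rectangle: K_a q H = 0.4201×108×21.9 = 993.7 lb/ft.
Total = 11770 + 993.7 = 12760 lb/ft.

12800 lb/ft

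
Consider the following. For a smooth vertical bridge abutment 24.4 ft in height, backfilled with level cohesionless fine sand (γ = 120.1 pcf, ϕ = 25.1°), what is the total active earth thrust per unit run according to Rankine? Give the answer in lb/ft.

K_a = tan²(45° − φ/2) = 0.4043.
P_a = ½ K_a γ H² = 0.5 × 0.4043 × 120.1 × 24.4² = 14450 lb/ft.

14500 lb/ft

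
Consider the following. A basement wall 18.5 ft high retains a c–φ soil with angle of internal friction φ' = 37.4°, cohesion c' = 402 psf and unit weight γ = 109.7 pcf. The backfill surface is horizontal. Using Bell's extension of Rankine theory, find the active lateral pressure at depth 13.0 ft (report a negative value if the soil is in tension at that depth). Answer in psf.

K_a = (1 − sin φ)/(1 + sin φ) = 0.2443.
σ_a = K_a γ z − 2c√K_a = 0.2443×109.7×13.0 − 2×402×0.4942 = -49.02 psf.

-49.0 psf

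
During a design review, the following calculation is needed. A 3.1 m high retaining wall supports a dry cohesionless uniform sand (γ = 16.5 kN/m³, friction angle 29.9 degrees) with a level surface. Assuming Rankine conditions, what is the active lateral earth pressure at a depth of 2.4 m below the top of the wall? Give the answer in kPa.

13.3 kPa

K_a = (1 − sin φ)/(1 + sin φ) = 0.3347.
σ_h = K_a γ z = 0.3347 × 16.5 × 2.4 = 13.25 kPa.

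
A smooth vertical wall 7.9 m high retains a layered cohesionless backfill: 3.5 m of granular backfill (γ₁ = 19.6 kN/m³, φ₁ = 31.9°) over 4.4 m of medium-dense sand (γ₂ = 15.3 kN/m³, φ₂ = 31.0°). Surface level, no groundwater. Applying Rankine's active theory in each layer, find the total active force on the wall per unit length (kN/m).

181 kN/m

K_a1 = tan²(45°−31.9°/2) = 0.3085; K_a2 = tan²(45°−31.0°/2) = 0.3201.
Layer 1: σ at base = K_a1 γ₁ h₁ = 21.16 kPa; P₁ = ½×21.16×3.5 = 37.04.
Layer 2: σ_v at top = γ₁h₁ = 68.60; σ_h top = K_a2×68.60 = 21.96; σ_h base = K_a2×(68.60+15.3×4.4) = 43.51.
P₂ = ½(21.96+43.51)×4.4 = 144.0. Total P_a = 37.04+144.0 = 181.1 kN/m.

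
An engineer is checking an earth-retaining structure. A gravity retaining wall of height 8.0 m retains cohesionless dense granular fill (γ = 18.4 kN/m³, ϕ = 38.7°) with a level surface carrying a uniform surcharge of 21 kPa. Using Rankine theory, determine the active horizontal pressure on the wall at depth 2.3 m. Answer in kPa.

14.6 kPa

K_a = (1 − sin φ)/(1 + sin φ) = 0.2306.
σ_v = γz + q = 18.4 × 2.3 + 21 = 63.32 kPa.
σ_h = K_a σ_v = 0.2306 × 63.32 = 14.60 kPa.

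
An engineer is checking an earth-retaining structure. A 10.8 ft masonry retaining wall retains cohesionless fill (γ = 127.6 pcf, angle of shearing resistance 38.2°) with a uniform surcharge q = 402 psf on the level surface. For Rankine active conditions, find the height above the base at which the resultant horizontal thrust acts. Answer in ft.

K_a = 0.2358.
Triangular part P₁ = ½K_aγH² = 1755 at H/3 = 3.600 ft; rectangular part P₂ = K_a q H = 1024 at H/2 = 5.400 ft.
ȳ = (P₁·3.600 + P₂·5.400)/(P₁+P₂) = 4.263 ft.

4.26 ft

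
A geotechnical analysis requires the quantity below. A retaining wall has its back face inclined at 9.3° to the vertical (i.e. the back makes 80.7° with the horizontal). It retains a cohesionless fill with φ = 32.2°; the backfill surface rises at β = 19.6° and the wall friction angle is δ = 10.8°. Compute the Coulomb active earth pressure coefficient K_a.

0.473

K_a = sin²(α+φ) / [sin²α · sin(α−δ) · (1 + √{sin(φ+δ)sin(φ−β) / (sin(α−δ)sin(α+β))})²].
With α = 80.7°, φ = 32.2°, δ = 10.8°, β = 19.6°: K_a = 0.4725.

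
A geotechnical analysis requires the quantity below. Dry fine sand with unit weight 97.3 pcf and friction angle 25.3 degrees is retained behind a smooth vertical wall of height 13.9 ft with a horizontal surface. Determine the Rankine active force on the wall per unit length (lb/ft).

3770 lb/ft

K_a = tan²(45° − φ/2) = 0.4012.
P_a = ½ K_a γ H² = 0.5 × 0.4012 × 97.3 × 13.9² = 3771 lb/ft.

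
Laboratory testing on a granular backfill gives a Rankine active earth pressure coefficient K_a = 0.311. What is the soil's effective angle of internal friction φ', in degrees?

31.7°

K_a = tan²(45° − φ/2) ⇒ 45° − φ/2 = arctan(√0.311) = 29.15°.
φ = 2(45° − 29.15°) = 31.71°.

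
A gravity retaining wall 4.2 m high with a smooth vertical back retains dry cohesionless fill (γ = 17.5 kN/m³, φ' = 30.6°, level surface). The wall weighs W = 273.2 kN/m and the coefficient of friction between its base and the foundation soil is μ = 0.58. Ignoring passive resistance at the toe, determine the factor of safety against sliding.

K_a = tan²(45° − 30.6°/2) = 0.3253.
P_a = ½K_aγH² = 0.5×0.3253×17.5×4.2² = 50.22 kN/m, acting at H/3 = 1.400 m above the base.
FS_sliding = μW / P_a = 0.58×273.2 / 50.22 = 3.155.

3.16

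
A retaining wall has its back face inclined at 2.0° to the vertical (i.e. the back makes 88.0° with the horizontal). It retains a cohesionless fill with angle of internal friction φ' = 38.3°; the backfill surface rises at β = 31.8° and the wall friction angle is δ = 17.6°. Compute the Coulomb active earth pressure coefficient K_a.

0.385

K_a = sin²(α+φ) / [sin²α · sin(α−δ) · (1 + √{sin(φ+δ)sin(φ−β) / (sin(α−δ)sin(α+β))})²].
With α = 88.0°, φ = 38.3°, δ = 17.6°, β = 31.8°: K_a = 0.3852.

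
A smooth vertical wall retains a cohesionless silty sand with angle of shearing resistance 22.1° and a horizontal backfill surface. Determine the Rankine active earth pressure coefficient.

K_a = (1 − sin φ)/(1 + sin φ) = (1 − sin 22.1°)/(1 + sin 22.1°) = 0.4533.

0.453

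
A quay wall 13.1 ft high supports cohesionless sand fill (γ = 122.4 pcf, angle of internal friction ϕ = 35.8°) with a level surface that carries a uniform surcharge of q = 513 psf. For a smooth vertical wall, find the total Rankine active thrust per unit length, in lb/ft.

K_a = tan²(45° − φ/2) = 0.2619.
Soil triangle: ½ K_a γ H² = 0.5×0.2619×122.4×13.1² = 2750 lb/ft.
Surcharge rectangle: K_a q H = 0.2619×513×13.1 = 1760 lb/ft.
Total = 2750 + 1760 = 4510 lb/ft.

4510 lb/ft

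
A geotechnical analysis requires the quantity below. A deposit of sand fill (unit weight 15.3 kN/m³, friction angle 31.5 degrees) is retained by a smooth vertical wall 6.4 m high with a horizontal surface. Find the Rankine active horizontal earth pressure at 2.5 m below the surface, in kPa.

K_a = (1 − sin φ)/(1 + sin φ) = 0.3136.
σ_h = K_a γ z = 0.3136 × 15.3 × 2.5 = 12.00 kPa.

12.0 kPa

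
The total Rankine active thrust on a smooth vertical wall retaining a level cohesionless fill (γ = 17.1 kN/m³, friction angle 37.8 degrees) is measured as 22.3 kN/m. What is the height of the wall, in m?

K_a = 0.2400. P_a = ½ K_a γ H² ⇒ H = √(2P_a/(K_a γ)).
H = √(2×22.3/(0.2400×17.1)) = 3.297 m.

3.30 m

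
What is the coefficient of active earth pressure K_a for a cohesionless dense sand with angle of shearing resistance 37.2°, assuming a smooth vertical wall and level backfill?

K_a = (1 − sin φ)/(1 + sin φ) = (1 − sin 37.2°)/(1 + sin 37.2°) = 0.2464.

0.246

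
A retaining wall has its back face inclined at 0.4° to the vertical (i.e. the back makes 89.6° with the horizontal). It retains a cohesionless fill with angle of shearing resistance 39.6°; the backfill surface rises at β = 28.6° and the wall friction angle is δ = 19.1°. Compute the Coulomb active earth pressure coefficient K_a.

0.306

K_a = sin²(α+φ) / [sin²α · sin(α−δ) · (1 + √{sin(φ+δ)sin(φ−β) / (sin(α−δ)sin(α+β))})²].
With α = 89.6°, φ = 39.6°, δ = 19.1°, β = 28.6°: K_a = 0.3060.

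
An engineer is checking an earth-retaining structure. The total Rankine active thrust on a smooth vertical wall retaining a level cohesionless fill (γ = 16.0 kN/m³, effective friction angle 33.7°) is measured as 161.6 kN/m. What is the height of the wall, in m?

8.40 m

K_a = 0.2863. P_a = ½ K_a γ H² ⇒ H = √(2P_a/(K_a γ)).
H = √(2×161.6/(0.2863×16.0)) = 8.400 m.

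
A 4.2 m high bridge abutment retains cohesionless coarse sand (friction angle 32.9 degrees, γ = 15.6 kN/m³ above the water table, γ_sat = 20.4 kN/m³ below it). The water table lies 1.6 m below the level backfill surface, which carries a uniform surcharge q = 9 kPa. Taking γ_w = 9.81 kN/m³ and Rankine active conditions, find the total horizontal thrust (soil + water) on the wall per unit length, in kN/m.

80.1 kN/m

K_a = tan²(45° − φ/2) = 0.2960.
γ' = 20.4 − 9.81 = 10.59 kN/m³. h₂ = H − d_w = 2.6 m.
σ'_h: at surface K_a·q = 2.664; at WT K_a(q+γd_w) = 10.05; at base K_a(q+γd_w+γ'h₂) = 18.20 kPa.
P₁ = ½(2.664+10.05)×1.6 = 10.17; P₂ = ½(10.05+18.20)×2.6 = 36.73; P_w = ½γ_w h₂² = 33.16.
Total = 10.17+36.73+33.16 = 80.07 kN/m.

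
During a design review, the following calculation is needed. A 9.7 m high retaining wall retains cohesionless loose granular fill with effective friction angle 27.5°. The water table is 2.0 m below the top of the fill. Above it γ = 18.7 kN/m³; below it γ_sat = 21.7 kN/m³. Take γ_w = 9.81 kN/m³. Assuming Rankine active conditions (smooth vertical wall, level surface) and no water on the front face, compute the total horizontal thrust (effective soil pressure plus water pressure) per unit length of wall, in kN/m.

540 kN/m

K_a = tan²(45° − φ/2) = 0.3682.
γ' = 21.7 − 9.81 = 11.89 kN/m³. Depth below WT = 7.7 m.
σ'_h at WT = K_a γ d_w = 13.77 kPa; at base = 13.77 + K_a γ' × 7.7 = 47.48 kPa.
P₁ (0–2.0 m) = ½×13.77×2.0 = 13.77. P₂ (2.0–9.7 m) = ½(13.77+47.48)×7.7 = 235.8.
P_w = ½ γ_w h₂² = 0.5×9.81×7.7² = 290.8. Total = 13.77+235.8+290.8 = 540.4 kN/m.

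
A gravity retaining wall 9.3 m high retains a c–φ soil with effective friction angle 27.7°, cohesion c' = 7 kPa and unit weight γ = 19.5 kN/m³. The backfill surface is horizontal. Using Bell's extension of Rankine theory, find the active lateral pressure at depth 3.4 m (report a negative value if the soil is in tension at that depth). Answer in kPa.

K_a = (1 − sin φ)/(1 + sin φ) = 0.3653.
σ_a = K_a γ z − 2c√K_a = 0.3653×19.5×3.4 − 2×7×0.6044 = 15.76 kPa.

15.8 kPa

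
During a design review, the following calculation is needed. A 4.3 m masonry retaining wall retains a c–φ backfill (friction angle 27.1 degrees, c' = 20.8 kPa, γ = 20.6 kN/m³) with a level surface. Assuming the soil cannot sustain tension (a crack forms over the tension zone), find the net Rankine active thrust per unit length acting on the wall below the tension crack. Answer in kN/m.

K_a = 0.3741; √K_a = 0.6116.
Tension-crack depth z_c = 2c/(γ√K_a) = 2×20.8/(20.6×0.6116) = 3.302 m.
σ_a at base = K_a γ H − 2c√K_a = 0.3741×20.6×4.3 − 2×20.8×0.6116 = 7.691 kPa.
P_a = ½ × 7.691 × (H − z_c) = 0.5×7.691×0.9981 = 3.839 kN/m.

3.84 kN/m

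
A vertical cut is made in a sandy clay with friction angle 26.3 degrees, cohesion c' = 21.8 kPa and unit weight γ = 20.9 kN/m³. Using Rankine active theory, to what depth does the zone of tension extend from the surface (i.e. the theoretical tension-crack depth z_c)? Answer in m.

3.36 m

K_a = tan²(45° − 26.3°/2) = 0.3859; √K_a = 0.6212.
The active pressure is zero where K_a γ z = 2c√K_a, so z_c = 2c/(γ√K_a) = 2×21.8/(20.9×0.6212) = 3.358 m.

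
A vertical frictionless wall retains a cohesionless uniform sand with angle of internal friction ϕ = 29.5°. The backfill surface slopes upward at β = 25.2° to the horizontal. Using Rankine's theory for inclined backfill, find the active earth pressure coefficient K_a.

K_a = cos β · (cos β − √(cos²β − cos²φ)) / (cos β + √(cos²β − cos²φ)).
cos β = 0.9048, cos φ = 0.8704, √(cos²β − cos²φ) = 0.2474.
K_a = 0.9048 × (0.9048 − 0.2474)/(0.9048 + 0.2474) = 0.5163.

0.516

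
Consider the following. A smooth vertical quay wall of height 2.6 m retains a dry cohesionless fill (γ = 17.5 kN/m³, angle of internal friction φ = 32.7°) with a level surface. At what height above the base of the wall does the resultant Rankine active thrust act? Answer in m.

0.867 m

K_a = 0.2985.
The pressure distribution is triangular, so the resultant acts at H/3 above the base = 2.6/3 = 0.8667 m.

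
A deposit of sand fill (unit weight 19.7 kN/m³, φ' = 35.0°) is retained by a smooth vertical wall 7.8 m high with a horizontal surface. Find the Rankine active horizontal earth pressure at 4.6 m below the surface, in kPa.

24.6 kPa

K_a = (1 − sin φ)/(1 + sin φ) = 0.2710.
σ_h = K_a γ z = 0.2710 × 19.7 × 4.6 = 24.56 kPa.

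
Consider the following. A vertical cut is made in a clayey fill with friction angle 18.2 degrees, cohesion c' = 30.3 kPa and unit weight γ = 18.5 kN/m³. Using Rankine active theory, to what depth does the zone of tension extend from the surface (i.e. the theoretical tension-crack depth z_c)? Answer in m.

K_a = tan²(45° − 18.2°/2) = 0.5240; √K_a = 0.7239.
The active pressure is zero where K_a γ z = 2c√K_a, so z_c = 2c/(γ√K_a) = 2×30.3/(18.5×0.7239) = 4.525 m.

4.53 m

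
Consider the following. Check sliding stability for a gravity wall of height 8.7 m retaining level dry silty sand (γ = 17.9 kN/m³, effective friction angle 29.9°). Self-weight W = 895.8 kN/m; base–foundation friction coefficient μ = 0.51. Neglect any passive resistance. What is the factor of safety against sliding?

2.02

K_a = tan²(45° − 29.9°/2) = 0.3347.
P_a = ½K_aγH² = 0.5×0.3347×17.9×8.7² = 226.7 kN/m, acting at H/3 = 2.900 m above the base.
FS_sliding = μW / P_a = 0.51×895.8 / 226.7 = 2.015.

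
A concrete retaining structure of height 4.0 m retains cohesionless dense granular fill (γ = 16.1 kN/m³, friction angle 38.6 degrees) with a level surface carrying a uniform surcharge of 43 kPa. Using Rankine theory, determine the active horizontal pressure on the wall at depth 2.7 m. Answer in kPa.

20.0 kPa

K_a = (1 − sin φ)/(1 + sin φ) = 0.2316.
σ_v = γz + q = 16.1 × 2.7 + 43 = 86.47 kPa.
σ_h = K_a σ_v = 0.2316 × 86.47 = 20.03 kPa.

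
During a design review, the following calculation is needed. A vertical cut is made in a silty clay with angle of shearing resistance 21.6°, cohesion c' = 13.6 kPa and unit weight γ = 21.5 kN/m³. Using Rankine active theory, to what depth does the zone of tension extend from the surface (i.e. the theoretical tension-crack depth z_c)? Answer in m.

1.86 m

K_a = tan²(45° − 21.6°/2) = 0.4619; √K_a = 0.6796.
The active pressure is zero where K_a γ z = 2c√K_a, so z_c = 2c/(γ√K_a) = 2×13.6/(21.5×0.6796) = 1.862 m.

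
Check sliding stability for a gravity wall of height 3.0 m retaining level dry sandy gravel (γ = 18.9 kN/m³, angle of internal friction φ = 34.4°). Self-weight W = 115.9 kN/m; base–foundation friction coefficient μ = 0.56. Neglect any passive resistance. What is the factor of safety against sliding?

K_a = tan²(45° − 34.4°/2) = 0.2780.
P_a = ½K_aγH² = 0.5×0.2780×18.9×3.0² = 23.64 kN/m, acting at H/3 = 1.000 m above the base.
FS_sliding = μW / P_a = 0.56×115.9 / 23.64 = 2.745.

2.75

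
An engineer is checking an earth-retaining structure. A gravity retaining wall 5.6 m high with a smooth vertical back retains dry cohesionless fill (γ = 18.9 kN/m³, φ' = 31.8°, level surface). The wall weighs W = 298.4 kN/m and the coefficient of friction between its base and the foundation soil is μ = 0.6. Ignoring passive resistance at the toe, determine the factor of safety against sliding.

K_a = tan²(45° − 31.8°/2) = 0.3098.
P_a = ½K_aγH² = 0.5×0.3098×18.9×5.6² = 91.81 kN/m, acting at H/3 = 1.867 m above the base.
FS_sliding = μW / P_a = 0.6×298.4 / 91.81 = 1.950.

1.95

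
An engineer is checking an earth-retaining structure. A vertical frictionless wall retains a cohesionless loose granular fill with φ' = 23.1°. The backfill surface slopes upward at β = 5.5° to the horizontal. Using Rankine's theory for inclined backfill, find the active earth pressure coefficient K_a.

K_a = cos β · (cos β − √(cos²β − cos²φ)) / (cos β + √(cos²β − cos²φ)).
cos β = 0.9954, cos φ = 0.9198, √(cos²β − cos²φ) = 0.3804.
K_a = 0.9954 × (0.9954 − 0.3804)/(0.9954 + 0.3804) = 0.4449.

0.445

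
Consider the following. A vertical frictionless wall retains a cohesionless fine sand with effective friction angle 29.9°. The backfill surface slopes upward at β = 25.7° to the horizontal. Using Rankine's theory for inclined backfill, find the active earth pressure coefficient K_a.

0.515

K_a = cos β · (cos β − √(cos²β − cos²φ)) / (cos β + √(cos²β − cos²φ)).
cos β = 0.9011, cos φ = 0.8669, √(cos²β − cos²φ) = 0.2458.
K_a = 0.9011 × (0.9011 − 0.2458)/(0.9011 + 0.2458) = 0.5148.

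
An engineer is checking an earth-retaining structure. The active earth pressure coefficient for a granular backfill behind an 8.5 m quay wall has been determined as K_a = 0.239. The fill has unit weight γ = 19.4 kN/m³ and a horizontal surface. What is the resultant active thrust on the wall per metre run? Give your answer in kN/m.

P = ½ K_a γ H² = 0.5 × 0.239 × 19.4 × 8.5² = 167.5 kN/m.

167 kN/m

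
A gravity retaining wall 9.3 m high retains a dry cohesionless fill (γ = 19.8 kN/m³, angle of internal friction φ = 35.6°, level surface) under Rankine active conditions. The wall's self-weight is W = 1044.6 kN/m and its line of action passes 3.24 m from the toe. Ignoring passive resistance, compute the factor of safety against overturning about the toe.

4.83

K_a = tan²(45° − 35.6°/2) = 0.2641.
P_a = ½K_aγH² = 0.5×0.2641×19.8×9.3² = 226.2 kN/m, acting at H/3 = 3.100 m above the base.
Overturning moment M_o = P_a × H/3 = 226.2 × 3.100 = 701.1.
Resisting moment M_r = W × 3.24 = 1044.6 × 3.24 = 3385.
FS_overturning = M_r/M_o = 3385/701.1 = 4.828.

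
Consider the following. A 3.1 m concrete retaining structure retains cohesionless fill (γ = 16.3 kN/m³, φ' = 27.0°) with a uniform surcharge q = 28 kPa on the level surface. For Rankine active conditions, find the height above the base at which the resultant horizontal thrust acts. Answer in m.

K_a = 0.3755.
Triangular part P₁ = ½K_aγH² = 29.41 at H/3 = 1.033 m; rectangular part P₂ = K_a q H = 32.60 at H/2 = 1.550 m.
ȳ = (P₁·1.033 + P₂·1.550)/(P₁+P₂) = 1.305 m.

1.30 m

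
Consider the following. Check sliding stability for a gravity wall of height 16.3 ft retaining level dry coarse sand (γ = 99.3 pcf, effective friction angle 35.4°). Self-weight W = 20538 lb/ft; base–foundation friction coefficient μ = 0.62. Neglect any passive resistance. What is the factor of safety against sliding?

K_a = tan²(45° − 35.4°/2) = 0.2664.
P_a = ½K_aγH² = 0.5×0.2664×99.3×16.3² = 3514 lb/ft, acting at H/3 = 5.433 ft above the base.
FS_sliding = μW / P_a = 0.62×20538 / 3514 = 3.623.

3.62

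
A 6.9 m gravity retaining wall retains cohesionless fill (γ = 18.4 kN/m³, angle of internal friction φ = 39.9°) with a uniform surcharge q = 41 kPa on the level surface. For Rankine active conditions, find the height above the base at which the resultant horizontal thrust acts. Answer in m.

2.75 m

K_a = 0.2184.
Triangular part P₁ = ½K_aγH² = 95.68 at H/3 = 2.300 m; rectangular part P₂ = K_a q H = 61.80 at H/2 = 3.450 m.
ȳ = (P₁·2.300 + P₂·3.450)/(P₁+P₂) = 2.751 m.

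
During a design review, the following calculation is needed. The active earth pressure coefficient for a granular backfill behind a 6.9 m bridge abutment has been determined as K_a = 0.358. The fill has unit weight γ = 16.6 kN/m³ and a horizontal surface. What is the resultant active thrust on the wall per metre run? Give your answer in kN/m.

P = ½ K_a γ H² = 0.5 × 0.358 × 16.6 × 6.9² = 141.5 kN/m.

141 kN/m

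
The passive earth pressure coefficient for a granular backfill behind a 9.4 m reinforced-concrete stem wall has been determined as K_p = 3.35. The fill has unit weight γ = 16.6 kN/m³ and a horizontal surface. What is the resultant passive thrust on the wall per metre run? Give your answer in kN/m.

P = ½ K_p γ H² = 0.5 × 3.35 × 16.6 × 9.4² = 2457 kN/m.

2460 kN/m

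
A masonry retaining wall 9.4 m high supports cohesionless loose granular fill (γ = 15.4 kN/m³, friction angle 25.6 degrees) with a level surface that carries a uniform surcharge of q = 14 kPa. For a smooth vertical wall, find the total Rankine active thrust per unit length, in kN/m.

K_a = tan²(45° − φ/2) = 0.3966.
Soil triangle: ½ K_a γ H² = 0.5×0.3966×15.4×9.4² = 269.8 kN/m.
Surcharge rectangle: K_a q H = 0.3966×14×9.4 = 52.19 kN/m.
Total = 269.8 + 52.19 = 322.0 kN/m.

322 kN/m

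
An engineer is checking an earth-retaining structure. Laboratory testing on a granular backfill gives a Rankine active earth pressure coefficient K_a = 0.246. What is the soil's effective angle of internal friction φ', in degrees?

37.2°

K_a = tan²(45° − φ/2) ⇒ 45° − φ/2 = arctan(√0.246) = 26.38°.
φ = 2(45° − 26.38°) = 37.24°.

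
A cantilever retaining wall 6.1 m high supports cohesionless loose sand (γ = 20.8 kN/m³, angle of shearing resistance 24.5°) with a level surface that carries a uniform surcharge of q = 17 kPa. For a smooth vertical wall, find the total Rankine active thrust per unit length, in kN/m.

K_a = tan²(45° − φ/2) = 0.4137.
Soil triangle: ½ K_a γ H² = 0.5×0.4137×20.8×6.1² = 160.1 kN/m.
Surcharge rectangle: K_a q H = 0.4137×17×6.1 = 42.90 kN/m.
Total = 160.1 + 42.90 = 203.0 kN/m.

203 kN/m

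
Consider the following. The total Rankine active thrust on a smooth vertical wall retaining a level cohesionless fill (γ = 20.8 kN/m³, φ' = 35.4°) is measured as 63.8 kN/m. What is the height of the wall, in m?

K_a = 0.2664. P_a = ½ K_a γ H² ⇒ H = √(2P_a/(K_a γ)).
H = √(2×63.8/(0.2664×20.8)) = 4.799 m.

4.80 m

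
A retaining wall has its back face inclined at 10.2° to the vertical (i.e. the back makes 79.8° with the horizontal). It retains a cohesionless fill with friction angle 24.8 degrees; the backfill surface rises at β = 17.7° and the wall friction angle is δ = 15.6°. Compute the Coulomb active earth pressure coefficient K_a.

K_a = sin²(α+φ) / [sin²α · sin(α−δ) · (1 + √{sin(φ+δ)sin(φ−β) / (sin(α−δ)sin(α+β))})²].
With α = 79.8°, φ = 24.8°, δ = 15.6°, β = 17.7°: K_a = 0.6358.

0.636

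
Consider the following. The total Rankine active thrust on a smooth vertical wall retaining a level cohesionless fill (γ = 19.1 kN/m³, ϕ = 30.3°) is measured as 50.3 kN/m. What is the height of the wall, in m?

4.00 m

K_a = 0.3293. P_a = ½ K_a γ H² ⇒ H = √(2P_a/(K_a γ)).
H = √(2×50.3/(0.3293×19.1)) = 3.999 m.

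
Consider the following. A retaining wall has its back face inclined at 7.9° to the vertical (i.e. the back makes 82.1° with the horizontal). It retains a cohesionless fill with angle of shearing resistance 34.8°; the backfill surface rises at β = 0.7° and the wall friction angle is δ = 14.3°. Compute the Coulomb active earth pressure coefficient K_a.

K_a = sin²(α+φ) / [sin²α · sin(α−δ) · (1 + √{sin(φ+δ)sin(φ−β) / (sin(α−δ)sin(α+β))})²].
With α = 82.1°, φ = 34.8°, δ = 14.3°, β = 0.7°: K_a = 0.3105.

0.310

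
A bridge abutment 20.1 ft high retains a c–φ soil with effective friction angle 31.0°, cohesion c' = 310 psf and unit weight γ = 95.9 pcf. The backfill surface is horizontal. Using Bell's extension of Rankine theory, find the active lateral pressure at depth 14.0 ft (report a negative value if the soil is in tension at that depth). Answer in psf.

K_a = (1 − sin φ)/(1 + sin φ) = 0.3201.
σ_a = K_a γ z − 2c√K_a = 0.3201×95.9×14.0 − 2×310×0.5658 = 78.99 psf.

79.0 psf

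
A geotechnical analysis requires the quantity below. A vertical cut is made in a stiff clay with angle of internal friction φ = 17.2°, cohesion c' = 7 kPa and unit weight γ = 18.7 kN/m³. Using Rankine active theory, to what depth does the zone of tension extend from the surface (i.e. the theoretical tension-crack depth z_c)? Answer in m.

1.02 m

K_a = tan²(45° − 17.2°/2) = 0.5436; √K_a = 0.7373.
The active pressure is zero where K_a γ z = 2c√K_a, so z_c = 2c/(γ√K_a) = 2×7/(18.7×0.7373) = 1.015 m.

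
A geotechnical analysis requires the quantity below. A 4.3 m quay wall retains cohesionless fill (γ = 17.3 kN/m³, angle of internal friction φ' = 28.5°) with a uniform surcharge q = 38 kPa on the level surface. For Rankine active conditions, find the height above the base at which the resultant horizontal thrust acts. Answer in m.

K_a = 0.3540.
Triangular part P₁ = ½K_aγH² = 56.61 at H/3 = 1.433 m; rectangular part P₂ = K_a q H = 57.84 at H/2 = 2.150 m.
ȳ = (P₁·1.433 + P₂·2.150)/(P₁+P₂) = 1.796 m.

1.80 m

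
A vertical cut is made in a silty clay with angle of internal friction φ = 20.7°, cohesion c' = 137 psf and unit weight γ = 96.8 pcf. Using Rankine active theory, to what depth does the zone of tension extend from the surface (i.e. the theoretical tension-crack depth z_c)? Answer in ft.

K_a = tan²(45° − 20.7°/2) = 0.4777; √K_a = 0.6911.
The active pressure is zero where K_a γ z = 2c√K_a, so z_c = 2c/(γ√K_a) = 2×137/(96.8×0.6911) = 4.096 ft.

4.10 ft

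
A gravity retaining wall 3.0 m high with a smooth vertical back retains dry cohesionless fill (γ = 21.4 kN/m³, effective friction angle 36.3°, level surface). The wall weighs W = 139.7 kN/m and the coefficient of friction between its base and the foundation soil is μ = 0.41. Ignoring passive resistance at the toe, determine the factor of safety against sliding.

K_a = tan²(45° − 36.3°/2) = 0.2563.
P_a = ½K_aγH² = 0.5×0.2563×21.4×3.0² = 24.68 kN/m, acting at H/3 = 1.000 m above the base.
FS_sliding = μW / P_a = 0.41×139.7 / 24.68 = 2.321.

2.32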